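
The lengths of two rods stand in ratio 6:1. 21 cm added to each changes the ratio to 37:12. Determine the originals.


Let A = 6k, B = 1k.
(6k + 21) / (1k + 21) = 37/12
Cross-multiply: 12(6k + 21) = 37(1k + 21)
72k + 252 = 37k + 777
72k - 37k = 777 - 252
35k = 525
k = 525/35 = 15
A = 6×15 = 90, B = 1×15 = 15
= A = 90, B = 15

A = 90, B = 15


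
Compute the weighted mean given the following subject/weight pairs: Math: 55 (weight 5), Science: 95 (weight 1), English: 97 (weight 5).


Numerator = 55×5 + 95×1 + 97×5
= 275 + 95 + 485
= 855
Total weight = 11
Weighted avg = 855/11
= 77.73

77.73


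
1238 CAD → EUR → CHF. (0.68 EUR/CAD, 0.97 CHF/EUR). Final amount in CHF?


Step 1: 1238 CAD × 0.68 = 841.84 EUR
Step 2: 841.84 EUR × 0.97 = 816.58 CHF
Implied rate CAD→CHF = 0.68 × 0.97 = 0.6596
= 816.58 CHF

816.58 CHF


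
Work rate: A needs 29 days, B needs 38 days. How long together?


Rate of A = 1/29 per day
Rate of B = 1/38 per day
Combined rate = 1/29 + 1/38 = 67/1102 ≈ 0.0608 per day
Days = 1 / combined rate = 1102/67
≈ 16.45 days

16.45 days


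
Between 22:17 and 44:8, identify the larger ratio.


22/17 = 1.2941
44/8 = 5.5000
1.2941 < 5.5000, so 22:17 is less
= 44:8

44:8


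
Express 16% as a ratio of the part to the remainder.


16% means 16 parts out of 100; remainder = 84
Part : remainder = 16:84
GCD = 4
= 4:21

4:21


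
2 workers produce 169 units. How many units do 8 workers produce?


Direct proportion: y/x = constant
k = 169/2 = 84.5000
y₂ = k × 8 = 169 × 8 / 2 = 1352/2
= 676.00

676.00


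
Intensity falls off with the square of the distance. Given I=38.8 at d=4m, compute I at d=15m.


I₁d₁² = I₂d₂²
I₂ = I₁ × (d₁/d₂)²
= 38.8 × (4/15)²
= 38.8 × 16/225
= 620.8/225
≈ 2.7591

2.7591


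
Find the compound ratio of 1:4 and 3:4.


Compound ratio = (1×3) : (4×4)
= 3:16
GCD = 1
= 3:16

3:16


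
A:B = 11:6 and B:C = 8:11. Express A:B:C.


Match B: multiply A:B by 8 → 88:48
Multiply B:C by 6 → 48:66
Combined: 88:48:66
GCD = 2
= 44:24:33

44:24:33


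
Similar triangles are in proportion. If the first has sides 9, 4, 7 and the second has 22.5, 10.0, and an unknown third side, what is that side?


Scale factor = 22.5/9 = 2.5
Missing side = 7 × 2.5
= 17.5

17.5


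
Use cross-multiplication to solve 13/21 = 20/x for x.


Cross multiply: 13 × x = 21 × 20
13x = 420
x = 420 / 13
= 32.31

32.31


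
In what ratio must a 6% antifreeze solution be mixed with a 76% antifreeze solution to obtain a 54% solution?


Let x parts of 6% mix with y parts of 76%.
6x + 76y = 54(x + y)
6x + 76y = 54x + 54y
x(6 - 54) = y(54 - 76)
x/y = (76 - 54)/(54 - 6) = 22/48
Simplify: 11:24
= 11:24

11:24


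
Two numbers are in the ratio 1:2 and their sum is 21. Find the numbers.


Let A = 1k, B = 2k.
1k + 2k = 21
3k = 21 → k = 21/3 = 7
A = 1×7 = 7, B = 2×7 = 14
= A = 7, B = 14

A = 7, B = 14


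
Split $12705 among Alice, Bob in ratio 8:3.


Total parts = 8 + 3 = 11
Alice: 12705 × 8/11 = 9240.00
Bob: 12705 × 3/11 = 3465.00
= Alice: $9240.00, Bob: $3465.00

Alice: $9240.00, Bob: $3465.00


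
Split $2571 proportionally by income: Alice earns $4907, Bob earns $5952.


Total income = 4907 + 5952 = $10859
Alice: $2571 × 4907/10859 = $1161.79
Bob: $2571 × 5952/10859 = $1409.21
= Alice: $1161.79, Bob: $1409.21

Alice: $1161.79, Bob: $1409.21


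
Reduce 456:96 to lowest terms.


GCD(456, 96) = 24
456/24 : 96/24
= 19:4

19:4


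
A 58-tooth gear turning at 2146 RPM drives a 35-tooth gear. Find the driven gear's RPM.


Gear ratio = 58:35 = 58:35
RPM_B = RPM_A × (teeth_A / teeth_B)
= 2146 × (58/35)
= 3556.2 RPM

3556.2 RPM


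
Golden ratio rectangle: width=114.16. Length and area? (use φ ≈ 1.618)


φ = (1 + √5) / 2 ≈ 1.618
Length = width × φ = 114.16 × 1.618 = 184.71088
≈ 184.71
Area = width × length = 114.16 × 184.71088 = 21086.5940608 ≈ 21086.59
= Length: 184.71, Area: 21086.59

Length: 184.71, Area: 21086.59


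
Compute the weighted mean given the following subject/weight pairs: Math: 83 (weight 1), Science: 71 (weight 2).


Numerator = 83×1 + 71×2
= 83 + 142
= 225
Total weight = 3
Weighted avg = 225/3
= 75.00

75.00


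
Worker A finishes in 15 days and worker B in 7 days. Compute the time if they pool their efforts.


Rate of A = 1/15 per day
Rate of B = 1/7 per day
Combined rate = 1/15 + 1/7 = 22/105 ≈ 0.2095 per day
Days = 1 / combined rate = 105/22
≈ 4.77 days

4.77 days


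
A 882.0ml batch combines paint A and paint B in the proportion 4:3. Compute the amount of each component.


Total parts = 4 + 3 = 7
paint A: 882.0 × 4/7 = 504.0ml
paint B: 882.0 × 3/7 = 378.0ml
= 504.0ml and 378.0ml

504.0ml and 378.0ml


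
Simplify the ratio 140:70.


GCD(140, 70) = 70
140/70 : 70/70
= 2:1

2:1


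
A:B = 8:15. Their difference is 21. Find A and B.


Let A = 8k, B = 15k.
15k - 8k = 21
7k = 21 → k = 21/7 = 3
A = 8×3 = 24, B = 15×3 = 45
= A = 24, B = 45

A = 24, B = 45


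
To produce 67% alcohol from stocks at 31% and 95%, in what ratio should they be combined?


Let x parts of 31% mix with y parts of 95%.
31x + 95y = 67(x + y)
31x + 95y = 67x + 67y
x(31 - 67) = y(67 - 95)
x/y = (95 - 67)/(67 - 31) = 28/36
Simplify: 7:9
= 7:9

7:9


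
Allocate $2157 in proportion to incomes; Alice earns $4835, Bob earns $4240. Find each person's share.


Total income = 4835 + 4240 = $9075
Alice: $2157 × 4835/9075 = $1149.21
Bob: $2157 × 4240/9075 = $1007.79
= Alice: $1149.21, Bob: $1007.79

Alice: $1149.21, Bob: $1007.79


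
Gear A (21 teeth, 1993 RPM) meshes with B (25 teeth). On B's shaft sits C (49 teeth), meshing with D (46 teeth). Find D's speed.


Stage 1: RPM_B = RPM_A × t_A/t_B = 1993 × 21/25 = 41853/25 = 1674.12
B and C share a shaft → RPM_C = RPM_B
Stage 2: RPM_D = RPM_C × t_C/t_D = RPM_A × (t_A×t_C)/(t_B×t_D)
Overall ratio = (21×49)/(25×46) = 1029/1150
RPM_D = 1993 × 1029/1150 = 2050797/1150
≈ 1783.30 RPM

1783.30 RPM


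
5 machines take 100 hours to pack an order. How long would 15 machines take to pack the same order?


Inverse proportion: x × y = constant
k = 5 × 100 = 500
y₂ = k / 15 = 500 / 15
= 33.33

33.33


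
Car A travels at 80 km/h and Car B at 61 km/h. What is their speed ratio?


Ratio = 80:61
GCD = 1
Simplified = 80:61
Time ratio (same distance) = 61:80
Speed ratio = 80:61

80:61


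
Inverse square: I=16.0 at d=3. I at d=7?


I₁d₁² = I₂d₂²
I₂ = I₁ × (d₁/d₂)²
= 16.0 × (3/7)²
= 16.0 × 9/49
= 144/49
≈ 2.9388

2.9388


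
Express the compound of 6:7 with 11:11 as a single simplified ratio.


Compound ratio = (6×11) : (7×11)
= 66:77
GCD = 11
= 6:7

6:7


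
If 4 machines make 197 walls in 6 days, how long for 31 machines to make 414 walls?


Days ∝ work / workers, so d₂ = d₁ × (m₁/m₂) × (w₂/w₁)
Workers factor (inverse): 4/31 ≈ 0.1290
Work factor (direct): 414/197 ≈ 2.1015
d₂ = 6 × 4/31 × 414/197 = (6 × 4 × 414) / (31 × 197) = 9936/6107
≈ 1.63 days

1.63 days


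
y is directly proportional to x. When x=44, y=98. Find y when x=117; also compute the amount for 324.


Direct proportion: y/x = constant
k = 98/44 ≈ 2.2273
y at x=117: k × 117 = 98 × 117 / 44 = 11466/44 ≈ 260.59
y at x=324: k × 324 = 98 × 324 / 44 = 31752/44 ≈ 721.64
= 260.59 and 721.64

260.59 and 721.64


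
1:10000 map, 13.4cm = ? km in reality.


Real distance = map distance × scale
= 13.4cm × 10000
= 134000 cm = 1340.0 m
= 1.340 km

1.340 km


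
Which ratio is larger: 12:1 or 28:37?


12/1 = 12.0000
28/37 = 0.7568
12.0000 > 0.7568, so 12:1 is greater
= 12:1

12:1


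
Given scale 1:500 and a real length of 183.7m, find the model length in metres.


Model size = real / scale
= 183.7 / 500
= 0.3674 m

0.3674 m


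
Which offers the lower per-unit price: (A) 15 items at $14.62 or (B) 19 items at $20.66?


Deal A: $14.62/15 = $0.9747/unit
Deal B: $20.66/19 = $1.0874/unit
A is cheaper per unit
= Deal A

Deal A


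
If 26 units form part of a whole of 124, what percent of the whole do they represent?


Percentage = (part / whole) × 100
= (26 / 124) × 100
≈ 20.97%

20.97%


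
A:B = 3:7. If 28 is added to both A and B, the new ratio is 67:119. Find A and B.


Let A = 3k, B = 7k.
(3k + 28) / (7k + 28) = 67/119
Cross-multiply: 119(3k + 28) = 67(7k + 28)
357k + 3332 = 469k + 1876
357k - 469k = 1876 - 3332
-112k = -1456
k = -1456/-112 = 13
A = 3×13 = 39, B = 7×13 = 91
= A = 39, B = 91

A = 39, B = 91


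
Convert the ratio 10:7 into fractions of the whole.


Total parts = 10 + 7 = 17
First part: 10/17 = 10/17
Second part: 7/17 = 7/17
= 10/17 and 7/17

10/17 and 7/17


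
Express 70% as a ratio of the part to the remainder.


70% means 70 parts out of 100; remainder = 30
Part : remainder = 70:30
GCD = 10
= 7:3

7:3


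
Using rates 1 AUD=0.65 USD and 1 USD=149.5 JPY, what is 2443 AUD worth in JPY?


Step 1: 2443 AUD × 0.65 = 1587.95 USD
Step 2: 1587.95 USD × 149.5 = 237398.53 JPY
Implied rate AUD→JPY = 0.65 × 149.5 = 97.1750
= 237398.53 JPY

237398.53 JPY


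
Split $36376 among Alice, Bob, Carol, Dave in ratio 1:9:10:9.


Total parts = 1 + 9 + 10 + 9 = 29
Alice: 36376 × 1/29 = 1254.34
Bob: 36376 × 9/29 = 11289.10
Carol: 36376 × 10/29 = 12543.45
Dave: 36376 × 9/29 = 11289.10
= Alice: $1254.34, Bob: $11289.10, Carol: $12543.45, Dave: $11289.10

Alice: $1254.34, Bob: $11289.10, Carol: $12543.45, Dave: $11289.10


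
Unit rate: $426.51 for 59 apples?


Unit rate = total / quantity
= 426.51 / 59
= $7.23 per unit

$7.23 per unit


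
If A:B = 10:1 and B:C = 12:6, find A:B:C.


Match B: multiply A:B by 12 → 120:12
Multiply B:C by 1 → 12:6
Combined: 120:12:6
GCD = 6
= 20:2:1

20:2:1


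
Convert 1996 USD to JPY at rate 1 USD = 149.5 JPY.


Amount × rate = 1996 × 149.5
= 298402.00 JPY

298402.00 JPY


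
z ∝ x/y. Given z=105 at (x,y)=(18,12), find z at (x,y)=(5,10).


z = k·x/y
Solve for k using the known point: k = z·y/x = 105×12/18 = 1260/18 = 70.0000
Now evaluate at x=5, y=10:
z = k × 5 / 10 = (1260 × 5) / (18 × 10) = 6300/180
= 35.0000

35.0000


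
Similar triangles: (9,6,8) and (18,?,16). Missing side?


Scale factor = 18/9 = 2
Missing side = 6 × 2
= 12.0

12.0


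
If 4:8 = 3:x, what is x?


Cross multiply: 4 × x = 8 × 3
4x = 24
x = 24 / 4
= 6.00

6.00


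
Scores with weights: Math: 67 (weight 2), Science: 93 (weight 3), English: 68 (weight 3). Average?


Numerator = 67×2 + 93×3 + 68×3
= 134 + 279 + 204
= 617
Total weight = 8
Weighted avg = 617/8
= 77.13

77.13


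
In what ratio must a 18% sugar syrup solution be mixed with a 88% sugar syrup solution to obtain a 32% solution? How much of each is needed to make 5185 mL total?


Let x parts of 18% mix with y parts of 88%.
18x + 88y = 32(x + y)
18x + 88y = 32x + 32y
x(18 - 32) = y(32 - 88)
x/y = (88 - 32)/(32 - 18) = 56/14
Simplify: 4:1
Total parts = 5; one part = 5185/5 = 1037.00 mL
18% solution: 4×1037.00 = 4148.00 mL
88% solution: 1×1037.00 = 1037.00 mL
= ratio 4:1; 4148.00 mL and 1037.00 mL

ratio 4:1; 4148.00 mL and 1037.00 mL


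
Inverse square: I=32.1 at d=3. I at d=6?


I₁d₁² = I₂d₂²
I₂ = I₁ × (d₁/d₂)²
= 32.1 × (3/6)²
= 32.1 × 9/36
= 288.9/36
= 8.0250

8.0250


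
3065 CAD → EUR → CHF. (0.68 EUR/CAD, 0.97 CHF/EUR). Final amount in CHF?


Step 1: 3065 CAD × 0.68 = 2084.20 EUR
Step 2: 2084.20 EUR × 0.97 = 2021.67 CHF
Implied rate CAD→CHF = 0.68 × 0.97 = 0.6596
= 2021.67 CHF

2021.67 CHF


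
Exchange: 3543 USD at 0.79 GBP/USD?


Amount × rate = 3543 × 0.79
= 2798.97 GBP

2798.97 GBP


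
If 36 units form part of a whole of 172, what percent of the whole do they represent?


Percentage = (part / whole) × 100
= (36 / 172) × 100
≈ 20.93%

20.93%


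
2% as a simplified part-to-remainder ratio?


2% means 2 parts out of 100; remainder = 98
Part : remainder = 2:98
GCD = 2
= 1:49

1:49


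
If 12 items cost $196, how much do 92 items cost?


Direct proportion: y/x = constant
k = 196/12 ≈ 16.3333
y₂ = k × 92 = 196 × 92 / 12 = 18032/12
≈ 1502.67

1502.67


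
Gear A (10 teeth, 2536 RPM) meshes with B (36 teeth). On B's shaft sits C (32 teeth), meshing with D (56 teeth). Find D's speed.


Stage 1: RPM_B = RPM_A × t_A/t_B = 2536 × 10/36 = 25360/36 ≈ 704.44
B and C share a shaft → RPM_C = RPM_B
Stage 2: RPM_D = RPM_C × t_C/t_D = RPM_A × (t_A×t_C)/(t_B×t_D)
Overall ratio = (10×32)/(36×56) = 320/2016
RPM_D = 2536 × 320/2016 = 811520/2016
≈ 402.54 RPM

402.54 RPM


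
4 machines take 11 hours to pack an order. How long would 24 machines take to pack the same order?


Inverse proportion: x × y = constant
k = 4 × 11 = 44
y₂ = k / 24 = 44 / 24
= 1.83

1.83


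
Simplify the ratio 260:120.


GCD(260, 120) = 20
260/20 : 120/20
= 13:6

13:6


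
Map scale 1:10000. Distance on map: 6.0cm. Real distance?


Real distance = map distance × scale
= 6.0cm × 10000
= 60000 cm = 600.0 m
= 0.600 km

0.600 km


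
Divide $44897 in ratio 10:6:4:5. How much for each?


Total parts = 10 + 6 + 4 + 5 = 25
Part 1: 44897 × 10/25 = 17958.80
Part 2: 44897 × 6/25 = 10775.28
Part 3: 44897 × 4/25 = 7183.52
Part 4: 44897 × 5/25 = 8979.40
= Part 1: $17958.80, Part 2: $10775.28, Part 3: $7183.52, Part 4: $8979.40

Part 1: $17958.80, Part 2: $10775.28, Part 3: $7183.52, Part 4: $8979.40


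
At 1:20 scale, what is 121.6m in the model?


Model size = real / scale
= 121.6 / 20
= 6.0800 m

6.0800 m


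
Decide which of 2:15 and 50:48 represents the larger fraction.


2/15 = 0.1333
50/48 = 1.0417
0.1333 < 1.0417, so 2:15 is less
= 50:48

50:48


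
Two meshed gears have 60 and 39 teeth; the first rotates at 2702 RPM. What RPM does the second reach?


Gear ratio = 60:39 = 20:13
RPM_B = RPM_A × (teeth_A / teeth_B)
= 2702 × (60/39)
= 4156.9 RPM

4156.9 RPM


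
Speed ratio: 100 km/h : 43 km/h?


Ratio = 100:43
GCD = 1
Simplified = 100:43
Time ratio (same distance) = 43:100
Speed ratio = 100:43

100:43


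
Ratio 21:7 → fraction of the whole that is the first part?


Total parts = 21 + 7 = 28
First part: 21/28 = 3/4
= 3/4

3/4


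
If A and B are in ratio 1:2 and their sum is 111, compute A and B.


Let A = 1k, B = 2k.
1k + 2k = 111
3k = 111 → k = 111/3 = 37
A = 1×37 = 37, B = 2×37 = 74
= A = 37, B = 74

A = 37, B = 74


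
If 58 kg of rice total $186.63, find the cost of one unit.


Unit rate = total / quantity
= 186.63 / 58
= $3.22 per unit

$3.22 per unit


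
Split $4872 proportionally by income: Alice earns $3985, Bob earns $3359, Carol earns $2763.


Total income = 3985 + 3359 + 2763 = $10107
Alice: $4872 × 3985/10107 = $1920.94
Bob: $4872 × 3359/10107 = $1619.18
Carol: $4872 × 2763/10107 = $1331.88
= Alice: $1920.94, Bob: $1619.18, Carol: $1331.88

Alice: $1920.94, Bob: $1619.18, Carol: $1331.88


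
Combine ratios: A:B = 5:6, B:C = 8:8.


Match B: multiply A:B by 8 → 40:48
Multiply B:C by 6 → 48:48
Combined: 40:48:48
GCD = 8
= 5:6:6

5:6:6


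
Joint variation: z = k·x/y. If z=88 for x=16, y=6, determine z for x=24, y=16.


z = k·x/y
Solve for k using the known point: k = z·y/x = 88×6/16 = 528/16 = 33.0000
Now evaluate at x=24, y=16:
z = k × 24 / 16 = (528 × 24) / (16 × 16) = 12672/256
= 49.5000

49.5000


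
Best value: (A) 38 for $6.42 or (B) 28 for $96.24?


Deal A: $6.42/38 = $0.1689/unit
Deal B: $96.24/28 = $3.4371/unit
A is cheaper per unit
= Deal A

Deal A


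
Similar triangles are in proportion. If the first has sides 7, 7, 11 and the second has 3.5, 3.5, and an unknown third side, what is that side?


Scale factor = 3.5/7 = 0.5
Missing side = 11 × 0.5
= 5.5

5.5


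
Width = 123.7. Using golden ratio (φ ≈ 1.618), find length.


φ = (1 + √5) / 2 ≈ 1.618
Length = width × φ = 123.7 × 1.618 = 200.1466
≈ 200.15

200.15


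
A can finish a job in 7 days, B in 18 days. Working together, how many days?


Rate of A = 1/7 per day
Rate of B = 1/18 per day
Combined rate = 1/7 + 1/18 = 25/126 ≈ 0.1984 per day
Days = 1 / combined rate = 126/25
= 5.04 days

5.04 days


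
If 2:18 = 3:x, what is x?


Cross multiply: 2 × x = 18 × 3
2x = 54
x = 54 / 2
= 27.00

27.00


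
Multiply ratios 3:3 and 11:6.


Compound ratio = (3×11) : (3×6)
= 33:18
GCD = 3
= 11:6

11:6


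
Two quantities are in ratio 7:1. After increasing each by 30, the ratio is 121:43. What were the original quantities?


Let A = 7k, B = 1k.
(7k + 30) / (1k + 30) = 121/43
Cross-multiply: 43(7k + 30) = 121(1k + 30)
301k + 1290 = 121k + 3630
301k - 121k = 3630 - 1290
180k = 2340
k = 2340/180 = 13
A = 7×13 = 91, B = 1×13 = 13
= A = 91, B = 13

A = 91, B = 13


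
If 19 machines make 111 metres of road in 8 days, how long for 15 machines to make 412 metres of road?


Days ∝ work / workers, so d₂ = d₁ × (m₁/m₂) × (w₂/w₁)
Workers factor (inverse): 19/15 ≈ 1.2667
Work factor (direct): 412/111 ≈ 3.7117
d₂ = 8 × 19/15 × 412/111 = (8 × 19 × 412) / (15 × 111) = 62624/1665
≈ 37.61 days

37.61 days


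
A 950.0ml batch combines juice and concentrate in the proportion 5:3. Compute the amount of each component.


Total parts = 5 + 3 = 8
juice: 950.0 × 5/8 = 593.8ml
concentrate: 950.0 × 3/8 = 356.3ml
= 593.8ml and 356.3ml

593.8ml and 356.3ml


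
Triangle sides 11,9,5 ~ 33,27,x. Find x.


Scale factor = 33/11 = 3
Missing side = 5 × 3
= 15.0

15.0


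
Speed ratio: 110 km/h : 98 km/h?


Ratio = 110:98
GCD = 2
Simplified = 55:49
Time ratio (same distance) = 49:55
Speed ratio = 55:49

55:49


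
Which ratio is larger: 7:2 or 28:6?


7/2 = 3.5000
28/6 = 4.6667
3.5000 < 4.6667, so 7:2 is less
= 28:6

28:6


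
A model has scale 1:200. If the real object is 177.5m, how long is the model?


Model size = real / scale
= 177.5 / 200
= 0.8875 m

0.8875 m


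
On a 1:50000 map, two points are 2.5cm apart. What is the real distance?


Real distance = map distance × scale
= 2.5cm × 50000
= 125000 cm = 1250.0 m
= 1.250 km

1.250 km


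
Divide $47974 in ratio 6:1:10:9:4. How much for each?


Total parts = 6 + 1 + 10 + 9 + 4 = 30
Part 1: 47974 × 6/30 = 9594.80
Part 2: 47974 × 1/30 = 1599.13
Part 3: 47974 × 10/30 = 15991.33
Part 4: 47974 × 9/30 = 14392.20
Part 5: 47974 × 4/30 = 6396.53
= Part 1: $9594.80, Part 2: $1599.13, Part 3: $15991.33, Part 4: $14392.20, Part 5: $6396.53

Part 1: $9594.80, Part 2: $1599.13, Part 3: $15991.33, Part 4: $14392.20, Part 5: $6396.53


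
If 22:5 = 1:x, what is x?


Cross multiply: 22 × x = 5 × 1
22x = 5
x = 5 / 22
= 0.23

0.23


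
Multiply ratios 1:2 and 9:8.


Compound ratio = (1×9) : (2×8)
= 9:16
GCD = 1
= 9:16

9:16


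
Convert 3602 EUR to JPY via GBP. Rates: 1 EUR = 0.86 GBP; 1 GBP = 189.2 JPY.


Step 1: 3602 EUR × 0.86 = 3097.72 GBP
Step 2: 3097.72 GBP × 189.2 = 586088.62 JPY
Implied rate EUR→JPY = 0.86 × 189.2 = 162.7120
= 586088.62 JPY

586088.62 JPY


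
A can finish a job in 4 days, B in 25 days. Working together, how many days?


Rate of A = 1/4 per day
Rate of B = 1/25 per day
Combined rate = 1/4 + 1/25 = 29/100 = 0.2900 per day
Days = 1 / combined rate = 100/29
≈ 3.45 days

3.45 days


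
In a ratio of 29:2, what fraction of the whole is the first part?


Total parts = 29 + 2 = 31
First part: 29/31 = 29/31
= 29/31

29/31


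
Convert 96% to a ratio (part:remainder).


96% means 96 parts out of 100; remainder = 4
Part : remainder = 96:4
GCD = 4
= 24:1

24:1


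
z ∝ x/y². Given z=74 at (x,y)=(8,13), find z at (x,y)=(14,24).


z = k·x/y²
Solve for k using the known point: k = z·y²/x = 74×169/8 = 12506/8 = 1563.2500
Now evaluate at x=14, y=24:
z = k × 14 / 576 = (12506 × 14) / (8 × 576) = 175084/4608
≈ 37.9957

37.9957


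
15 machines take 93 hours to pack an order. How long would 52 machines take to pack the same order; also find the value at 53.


Inverse proportion: x × y = constant
k = 15 × 93 = 1395
At x=52: k/52 = 26.83
At x=53: k/53 = 26.32
= 26.83 and 26.32

26.83 and 26.32


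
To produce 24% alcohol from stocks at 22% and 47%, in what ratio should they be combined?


Let x parts of 22% mix with y parts of 47%.
22x + 47y = 24(x + y)
22x + 47y = 24x + 24y
x(22 - 24) = y(24 - 47)
x/y = (47 - 24)/(24 - 22) = 23/2
Simplify: 23:2
= 23:2

23:2


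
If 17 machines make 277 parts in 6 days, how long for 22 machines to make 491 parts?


Days ∝ work / workers, so d₂ = d₁ × (m₁/m₂) × (w₂/w₁)
Workers factor (inverse): 17/22 ≈ 0.7727
Work factor (direct): 491/277 ≈ 1.7726
d₂ = 6 × 17/22 × 491/277 = (6 × 17 × 491) / (22 × 277) = 50082/6094
≈ 8.22 days

8.22 days


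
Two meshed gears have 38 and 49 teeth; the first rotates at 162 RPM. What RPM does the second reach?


Gear ratio = 38:49 = 38:49
RPM_B = RPM_A × (teeth_A / teeth_B)
= 162 × (38/49)
= 125.6 RPM

125.6 RPM


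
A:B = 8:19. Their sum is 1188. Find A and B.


Let A = 8k, B = 19k.
8k + 19k = 1188
27k = 1188 → k = 1188/27 = 44
A = 8×44 = 352, B = 19×44 = 836
= A = 352, B = 836

A = 352, B = 836


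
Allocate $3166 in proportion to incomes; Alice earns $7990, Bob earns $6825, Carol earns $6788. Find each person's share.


Total income = 7990 + 6825 + 6788 = $21603
Alice: $3166 × 7990/21603 = $1170.96
Bob: $3166 × 6825/21603 = $1000.23
Carol: $3166 × 6788/21603 = $994.81
= Alice: $1170.96, Bob: $1000.23, Carol: $994.81

Alice: $1170.96, Bob: $1000.23, Carol: $994.81


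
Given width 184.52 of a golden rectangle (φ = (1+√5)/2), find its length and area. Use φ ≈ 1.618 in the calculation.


φ = (1 + √5) / 2 ≈ 1.618
Length = width × φ = 184.52 × 1.618 = 298.55336
≈ 298.55
Area = width × length = 184.52 × 298.55336 = 55089.0659872 ≈ 55089.07
= Length: 298.55, Area: 55089.07

Length: 298.55, Area: 55089.07


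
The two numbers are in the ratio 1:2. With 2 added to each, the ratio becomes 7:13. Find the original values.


Let A = 1k, B = 2k.
(1k + 2) / (2k + 2) = 7/13
Cross-multiply: 13(1k + 2) = 7(2k + 2)
13k + 26 = 14k + 14
13k - 14k = 14 - 26
-1k = -12
k = -12/-1 = 12
A = 1×12 = 12, B = 2×12 = 24
= A = 12, B = 24

A = 12, B = 24


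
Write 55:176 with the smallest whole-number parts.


GCD(55, 176) = 11
55/11 : 176/11
= 5:16

5:16


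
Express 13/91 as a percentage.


Percentage = (part / whole) × 100
= (13 / 91) × 100
≈ 14.29%

14.29%


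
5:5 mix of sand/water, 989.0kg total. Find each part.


Total parts = 5 + 5 = 10
sand: 989.0 × 5/10 = 494.5kg
water: 989.0 × 5/10 = 494.5kg
= 494.5kg and 494.5kg

494.5kg and 494.5kg


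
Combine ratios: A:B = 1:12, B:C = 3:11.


Match B: multiply A:B by 3 → 3:36
Multiply B:C by 12 → 36:132
Combined: 3:36:132
GCD = 3
= 1:12:44

1:12:44


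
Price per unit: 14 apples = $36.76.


Unit rate = total / quantity
= 36.76 / 14
= $2.63 per unit

$2.63 per unit


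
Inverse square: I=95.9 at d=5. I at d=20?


I₁d₁² = I₂d₂²
I₂ = I₁ × (d₁/d₂)²
= 95.9 × (5/20)²
= 95.9 × 25/400
= 2397.5/400
≈ 5.9938

5.9938


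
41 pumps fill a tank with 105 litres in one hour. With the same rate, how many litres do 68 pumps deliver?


Direct proportion: y/x = constant
k = 105/41 ≈ 2.5610
y₂ = k × 68 = 105 × 68 / 41 = 7140/41
≈ 174.15

174.15


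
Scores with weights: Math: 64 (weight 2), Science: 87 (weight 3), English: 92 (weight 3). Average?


Numerator = 64×2 + 87×3 + 92×3
= 128 + 261 + 276
= 665
Total weight = 8
Weighted avg = 665/8
= 83.13

83.13


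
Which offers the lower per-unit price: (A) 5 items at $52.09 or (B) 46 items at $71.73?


Deal A: $52.09/5 = $10.4180/unit
Deal B: $71.73/46 = $1.5593/unit
B is cheaper per unit
= Deal B

Deal B


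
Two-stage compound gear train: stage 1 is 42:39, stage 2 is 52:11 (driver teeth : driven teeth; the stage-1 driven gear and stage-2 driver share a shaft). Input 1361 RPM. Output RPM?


Stage 1: RPM_B = RPM_A × t_A/t_B = 1361 × 42/39 = 57162/39 ≈ 1465.69
B and C share a shaft → RPM_C = RPM_B
Stage 2: RPM_D = RPM_C × t_C/t_D = RPM_A × (t_A×t_C)/(t_B×t_D)
Overall ratio = (42×52)/(39×11) = 2184/429
RPM_D = 1361 × 2184/429 = 2972424/429
≈ 6928.73 RPM

6928.73 RPM


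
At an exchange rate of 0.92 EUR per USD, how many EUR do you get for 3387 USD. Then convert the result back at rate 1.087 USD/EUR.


Amount × rate = 3387 × 0.92 = 3116.04 EUR
Round-trip: 3116.04 × 1.087 = 3387.14 USD
= 3116.04 EUR, then 3387.14 USD

3116.04 EUR, then 3387.14 USD


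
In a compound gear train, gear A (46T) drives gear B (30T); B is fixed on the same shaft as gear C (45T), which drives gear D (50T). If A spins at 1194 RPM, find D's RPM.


Stage 1: RPM_B = RPM_A × t_A/t_B = 1194 × 46/30 = 54924/30 = 1830.80
B and C share a shaft → RPM_C = RPM_B
Stage 2: RPM_D = RPM_C × t_C/t_D = RPM_A × (t_A×t_C)/(t_B×t_D)
Overall ratio = (46×45)/(30×50) = 2070/1500
RPM_D = 1194 × 2070/1500 = 2471580/1500
= 1647.72 RPM

1647.72 RPM


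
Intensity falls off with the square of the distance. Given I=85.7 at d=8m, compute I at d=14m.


I₁d₁² = I₂d₂²
I₂ = I₁ × (d₁/d₂)²
= 85.7 × (8/14)²
= 85.7 × 64/196
= 5484.8/196
≈ 27.9837

27.9837


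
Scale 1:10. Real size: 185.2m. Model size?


Model size = real / scale
= 185.2 / 10
= 18.5200 m

18.5200 m


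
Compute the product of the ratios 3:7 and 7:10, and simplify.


Compound ratio = (3×7) : (7×10)
= 21:70
GCD = 7
= 3:10

3:10


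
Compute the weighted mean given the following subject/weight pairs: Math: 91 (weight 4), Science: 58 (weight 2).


Numerator = 91×4 + 58×2
= 364 + 116
= 480
Total weight = 6
Weighted avg = 480/6
= 80.00

80.00


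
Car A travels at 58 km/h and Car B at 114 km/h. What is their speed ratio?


Ratio = 58:114
GCD = 2
Simplified = 29:57
Time ratio (same distance) = 57:29
Speed ratio = 29:57

29:57


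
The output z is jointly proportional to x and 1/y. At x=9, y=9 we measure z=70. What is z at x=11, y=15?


z = k·x/y
Solve for k using the known point: k = z·y/x = 70×9/9 = 630/9 = 70.0000
Now evaluate at x=11, y=15:
z = k × 11 / 15 = (630 × 11) / (9 × 15) = 6930/135
≈ 51.3333

51.3333


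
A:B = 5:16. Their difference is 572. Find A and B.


Let A = 5k, B = 16k.
16k - 5k = 572
11k = 572 → k = 572/11 = 52
A = 5×52 = 260, B = 16×52 = 832
= A = 260, B = 832

A = 260, B = 832


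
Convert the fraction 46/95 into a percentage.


Percentage = (part / whole) × 100
= (46 / 95) × 100
≈ 48.42%

48.42%


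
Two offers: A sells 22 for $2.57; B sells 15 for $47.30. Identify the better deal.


Deal A: $2.57/22 = $0.1168/unit
Deal B: $47.30/15 = $3.1533/unit
A is cheaper per unit
= Deal A

Deal A


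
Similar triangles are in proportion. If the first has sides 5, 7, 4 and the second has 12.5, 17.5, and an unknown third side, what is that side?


Scale factor = 12.5/5 = 2.5
Missing side = 4 × 2.5
= 10.0

10.0


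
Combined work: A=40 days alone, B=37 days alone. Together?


Rate of A = 1/40 per day
Rate of B = 1/37 per day
Combined rate = 1/40 + 1/37 = 77/1480 ≈ 0.0520 per day
Days = 1 / combined rate = 1480/77
≈ 19.22 days

19.22 days


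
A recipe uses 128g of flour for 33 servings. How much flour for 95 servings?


Direct proportion: y/x = constant
k = 128/33 ≈ 3.8788
y₂ = k × 95 = 128 × 95 / 33 = 12160/33
≈ 368.48

368.48


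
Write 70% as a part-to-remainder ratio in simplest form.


70% means 70 parts out of 100; remainder = 30
Part : remainder = 70:30
GCD = 10
= 7:3

7:3


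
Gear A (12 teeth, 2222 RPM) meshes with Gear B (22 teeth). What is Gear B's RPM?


Gear ratio = 12:22 = 6:11
RPM_B = RPM_A × (teeth_A / teeth_B)
= 2222 × (12/22)
= 1212.0 RPM

1212.0 RPM


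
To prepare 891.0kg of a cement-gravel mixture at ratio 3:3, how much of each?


Total parts = 3 + 3 = 6
cement: 891.0 × 3/6 = 445.5kg
gravel: 891.0 × 3/6 = 445.5kg
= 445.5kg and 445.5kg

445.5kg and 445.5kg


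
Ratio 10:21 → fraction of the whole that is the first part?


Total parts = 10 + 21 = 31
First part: 10/31 = 10/31
= 10/31

10/31


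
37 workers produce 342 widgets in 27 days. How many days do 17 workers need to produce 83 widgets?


Days ∝ work / workers, so d₂ = d₁ × (m₁/m₂) × (w₂/w₁)
Workers factor (inverse): 37/17 ≈ 2.1765
Work factor (direct): 83/342 ≈ 0.2427
d₂ = 27 × 37/17 × 83/342 = (27 × 37 × 83) / (17 × 342) = 82917/5814
≈ 14.26 days

14.26 days


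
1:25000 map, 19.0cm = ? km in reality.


Real distance = map distance × scale
= 19.0cm × 25000
= 475000 cm = 4750.0 m
= 4.750 km

4.750 km


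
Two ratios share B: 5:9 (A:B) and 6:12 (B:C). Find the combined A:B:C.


Match B: multiply A:B by 6 → 30:54
Multiply B:C by 9 → 54:108
Combined: 30:54:108
GCD = 6
= 5:9:18

5:9:18


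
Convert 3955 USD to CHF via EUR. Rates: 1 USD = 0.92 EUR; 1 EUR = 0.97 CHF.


Step 1: 3955 USD × 0.92 = 3638.60 EUR
Step 2: 3638.60 EUR × 0.97 = 3529.44 CHF
Implied rate USD→CHF = 0.92 × 0.97 = 0.8924
= 3529.44 CHF

3529.44 CHF


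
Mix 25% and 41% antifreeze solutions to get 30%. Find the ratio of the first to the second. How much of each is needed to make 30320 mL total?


Let x parts of 25% mix with y parts of 41%.
25x + 41y = 30(x + y)
25x + 41y = 30x + 30y
x(25 - 30) = y(30 - 41)
x/y = (41 - 30)/(30 - 25) = 11/5
Simplify: 11:5
Total parts = 16; one part = 30320/16 = 1895.00 mL
25% solution: 11×1895.00 = 20845.00 mL
41% solution: 5×1895.00 = 9475.00 mL
= ratio 11:5; 20845.00 mL and 9475.00 mL

ratio 11:5; 20845.00 mL and 9475.00 mL


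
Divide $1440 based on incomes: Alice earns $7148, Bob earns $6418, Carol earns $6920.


Total income = 7148 + 6418 + 6920 = $20486
Alice: $1440 × 7148/20486 = $502.45
Bob: $1440 × 6418/20486 = $451.13
Carol: $1440 × 6920/20486 = $486.42
= Alice: $502.45, Bob: $451.13, Carol: $486.42

Alice: $502.45, Bob: $451.13, Carol: $486.42


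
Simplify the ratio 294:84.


GCD(294, 84) = 42
294/42 : 84/42
= 7:2

7:2


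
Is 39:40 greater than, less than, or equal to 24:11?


39/40 = 0.9750
24/11 = 2.1818
0.9750 < 2.1818, so 39:40 is less
= less than

less than


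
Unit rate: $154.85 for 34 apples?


Unit rate = total / quantity
= 154.85 / 34
= $4.55 per unit

$4.55 per unit


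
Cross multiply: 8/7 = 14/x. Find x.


Cross multiply: 8 × x = 7 × 14
8x = 98
x = 98 / 8
= 12.25

12.25


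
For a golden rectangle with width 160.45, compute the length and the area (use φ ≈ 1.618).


φ = (1 + √5) / 2 ≈ 1.618
Length = width × φ = 160.45 × 1.618 = 259.6081
≈ 259.61
Area = width × length = 160.45 × 259.6081 = 41654.119645 ≈ 41654.12
= Length: 259.61, Area: 41654.12

Length: 259.61, Area: 41654.12


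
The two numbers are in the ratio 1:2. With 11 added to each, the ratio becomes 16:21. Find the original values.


Let A = 1k, B = 2k.
(1k + 11) / (2k + 11) = 16/21
Cross-multiply: 21(1k + 11) = 16(2k + 11)
21k + 231 = 32k + 176
21k - 32k = 176 - 231
-11k = -55
k = -55/-11 = 5
A = 1×5 = 5, B = 2×5 = 10
= A = 5, B = 10

A = 5, B = 10


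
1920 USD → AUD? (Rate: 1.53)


Amount × rate = 1920 × 1.53
= 2937.60 AUD

2937.60 AUD


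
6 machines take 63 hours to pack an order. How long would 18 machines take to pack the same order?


Inverse proportion: x × y = constant
k = 6 × 63 = 378
y₂ = k / 18 = 378 / 18
= 21.00

21.00


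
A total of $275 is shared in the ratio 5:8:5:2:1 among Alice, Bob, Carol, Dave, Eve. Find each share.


Total parts = 5 + 8 + 5 + 2 + 1 = 21
Alice: 275 × 5/21 = 65.48
Bob: 275 × 8/21 = 104.76
Carol: 275 × 5/21 = 65.48
Dave: 275 × 2/21 = 26.19
Eve: 275 × 1/21 = 13.10
= Alice: $65.48, Bob: $104.76, Carol: $65.48, Dave: $26.19, Eve: $13.10

Alice: $65.48, Bob: $104.76, Carol: $65.48, Dave: $26.19, Eve: $13.10


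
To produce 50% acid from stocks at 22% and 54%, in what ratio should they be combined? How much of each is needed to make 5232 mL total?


Let x parts of 22% mix with y parts of 54%.
22x + 54y = 50(x + y)
22x + 54y = 50x + 50y
x(22 - 50) = y(50 - 54)
x/y = (54 - 50)/(50 - 22) = 4/28
Simplify: 1:7
Total parts = 8; one part = 5232/8 = 654.00 mL
22% solution: 1×654.00 = 654.00 mL
54% solution: 7×654.00 = 4578.00 mL
= ratio 1:7; 654.00 mL and 4578.00 mL

ratio 1:7; 654.00 mL and 4578.00 mL


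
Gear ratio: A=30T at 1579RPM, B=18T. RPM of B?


Gear ratio = 30:18 = 5:3
RPM_B = RPM_A × (teeth_A / teeth_B)
= 1579 × (30/18)
= 2631.7 RPM

2631.7 RPM


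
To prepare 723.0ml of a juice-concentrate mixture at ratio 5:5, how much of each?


Total parts = 5 + 5 = 10
juice: 723.0 × 5/10 = 361.5ml
concentrate: 723.0 × 5/10 = 361.5ml
= 361.5ml and 361.5ml

361.5ml and 361.5ml


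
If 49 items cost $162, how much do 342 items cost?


Direct proportion: y/x = constant
k = 162/49 ≈ 3.3061
y₂ = k × 342 = 162 × 342 / 49 = 55404/49
≈ 1130.69

1130.69


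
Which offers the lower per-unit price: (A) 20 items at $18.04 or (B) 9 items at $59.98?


Deal A: $18.04/20 = $0.9020/unit
Deal B: $59.98/9 = $6.6644/unit
A is cheaper per unit
= Deal A

Deal A


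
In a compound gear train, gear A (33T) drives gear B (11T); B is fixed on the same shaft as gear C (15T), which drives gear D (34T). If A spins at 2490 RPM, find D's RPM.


Stage 1: RPM_B = RPM_A × t_A/t_B = 2490 × 33/11 = 82170/11 = 7470.00
B and C share a shaft → RPM_C = RPM_B
Stage 2: RPM_D = RPM_C × t_C/t_D = RPM_A × (t_A×t_C)/(t_B×t_D)
Overall ratio = (33×15)/(11×34) = 495/374
RPM_D = 2490 × 495/374 = 1232550/374
≈ 3295.59 RPM

3295.59 RPM


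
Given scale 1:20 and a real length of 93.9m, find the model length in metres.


Model size = real / scale
= 93.9 / 20
= 4.6950 m

4.6950 m


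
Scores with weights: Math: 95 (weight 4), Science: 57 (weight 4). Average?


Numerator = 95×4 + 57×4
= 380 + 228
= 608
Total weight = 8
Weighted avg = 608/8
= 76.00

76.00


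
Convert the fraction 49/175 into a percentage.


Percentage = (part / whole) × 100
= (49 / 175) × 100
= 28.00%

28.00%


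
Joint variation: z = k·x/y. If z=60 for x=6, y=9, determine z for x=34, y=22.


z = k·x/y
Solve for k using the known point: k = z·y/x = 60×9/6 = 540/6 = 90.0000
Now evaluate at x=34, y=22:
z = k × 34 / 22 = (540 × 34) / (6 × 22) = 18360/132
≈ 139.0909

139.0909


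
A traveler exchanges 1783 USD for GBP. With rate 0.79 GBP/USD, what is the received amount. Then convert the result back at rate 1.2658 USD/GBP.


Amount × rate = 1783 × 0.79 = 1408.57 GBP
Round-trip: 1408.57 × 1.2658 = 1782.97 USD
= 1408.57 GBP, then 1782.97 USD

1408.57 GBP, then 1782.97 USD


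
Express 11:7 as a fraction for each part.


Total parts = 11 + 7 = 18
First part: 11/18 = 11/18
Second part: 7/18 = 7/18
= 11/18 and 7/18

11/18 and 7/18


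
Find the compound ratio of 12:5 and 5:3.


Compound ratio = (12×5) : (5×3)
= 60:15
GCD = 15
= 4:1

4:1


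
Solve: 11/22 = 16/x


Cross multiply: 11 × x = 22 × 16
11x = 352
x = 352 / 11
= 32.00

32.00


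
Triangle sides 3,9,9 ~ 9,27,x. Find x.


Scale factor = 9/3 = 3
Missing side = 9 × 3
= 27.0

27.0


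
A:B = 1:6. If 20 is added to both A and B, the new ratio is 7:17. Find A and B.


Let A = 1k, B = 6k.
(1k + 20) / (6k + 20) = 7/17
Cross-multiply: 17(1k + 20) = 7(6k + 20)
17k + 340 = 42k + 140
17k - 42k = 140 - 340
-25k = -200
k = -200/-25 = 8
A = 1×8 = 8, B = 6×8 = 48
= A = 8, B = 48

A = 8, B = 48


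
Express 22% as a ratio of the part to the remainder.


22% means 22 parts out of 100; remainder = 78
Part : remainder = 22:78
GCD = 2
= 11:39

11:39


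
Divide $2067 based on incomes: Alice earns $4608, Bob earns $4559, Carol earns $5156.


Total income = 4608 + 4559 + 5156 = $14323
Alice: $2067 × 4608/14323 = $665.00
Bob: $2067 × 4559/14323 = $657.92
Carol: $2067 × 5156/14323 = $744.08
= Alice: $665.00, Bob: $657.92, Carol: $744.08

Alice: $665.00, Bob: $657.92, Carol: $744.08


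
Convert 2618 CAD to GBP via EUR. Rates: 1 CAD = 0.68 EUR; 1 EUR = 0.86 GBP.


Step 1: 2618 CAD × 0.68 = 1780.24 EUR
Step 2: 1780.24 EUR × 0.86 = 1531.01 GBP
Implied rate CAD→GBP = 0.68 × 0.86 = 0.5848
= 1531.01 GBP

1531.01 GBP


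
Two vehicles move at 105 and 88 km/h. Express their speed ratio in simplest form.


Ratio = 105:88
GCD = 1
Simplified = 105:88
Time ratio (same distance) = 88:105
Speed ratio = 105:88

105:88


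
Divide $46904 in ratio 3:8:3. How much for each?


Total parts = 3 + 8 + 3 = 14
Part 1: 46904 × 3/14 = 10050.86
Part 2: 46904 × 8/14 = 26802.29
Part 3: 46904 × 3/14 = 10050.86
= Part 1: $10050.86, Part 2: $26802.29, Part 3: $10050.86

Part 1: $10050.86, Part 2: $26802.29, Part 3: $10050.86


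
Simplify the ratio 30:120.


GCD(30, 120) = 30
30/30 : 120/30
= 1:4

1:4


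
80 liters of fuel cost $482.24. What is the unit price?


Unit rate = total / quantity
= 482.24 / 80
= $6.03 per unit

$6.03 per unit


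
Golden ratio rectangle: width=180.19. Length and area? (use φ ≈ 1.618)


φ = (1 + √5) / 2 ≈ 1.618
Length = width × φ = 180.19 × 1.618 = 291.54742
≈ 291.55
Area = width × length = 180.19 × 291.54742 = 52533.9296098 ≈ 52533.93
= Length: 291.55, Area: 52533.93

Length: 291.55, Area: 52533.93


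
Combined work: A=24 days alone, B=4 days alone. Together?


Rate of A = 1/24 per day
Rate of B = 1/4 per day
Combined rate = 1/24 + 1/4 = 28/96 ≈ 0.2917 per day
Days = 1 / combined rate = 96/28
≈ 3.43 days

3.43 days


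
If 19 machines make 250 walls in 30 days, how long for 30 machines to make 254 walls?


Days ∝ work / workers, so d₂ = d₁ × (m₁/m₂) × (w₂/w₁)
Workers factor (inverse): 19/30 ≈ 0.6333
Work factor (direct): 254/250 = 1.0160
d₂ = 30 × 19/30 × 254/250 = (30 × 19 × 254) / (30 × 250) = 144780/7500
≈ 19.30 days

19.30 days


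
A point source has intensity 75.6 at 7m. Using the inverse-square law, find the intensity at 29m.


I₁d₁² = I₂d₂²
I₂ = I₁ × (d₁/d₂)²
= 75.6 × (7/29)²
= 75.6 × 49/841
= 3704.4/841
≈ 4.4048

4.4048


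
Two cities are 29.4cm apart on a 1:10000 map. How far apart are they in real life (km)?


Real distance = map distance × scale
= 29.4cm × 10000
= 294000 cm = 2940.0 m
= 2.940 km

2.940 km


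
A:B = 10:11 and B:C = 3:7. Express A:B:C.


Match B: multiply A:B by 3 → 30:33
Multiply B:C by 11 → 33:77
Combined: 30:33:77
GCD = 1
= 30:33:77

30:33:77


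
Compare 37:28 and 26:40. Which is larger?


37/28 = 1.3214
26/40 = 0.6500
1.3214 > 0.6500, so 37:28 is greater
= 37:28

37:28


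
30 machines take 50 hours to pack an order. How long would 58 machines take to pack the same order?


Inverse proportion: x × y = constant
k = 30 × 50 = 1500
y₂ = k / 58 = 1500 / 58
= 25.86

25.86


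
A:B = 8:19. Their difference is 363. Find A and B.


Let A = 8k, B = 19k.
19k - 8k = 363
11k = 363 → k = 363/11 = 33
A = 8×33 = 264, B = 19×33 = 627
= A = 264, B = 627

A = 264, B = 627


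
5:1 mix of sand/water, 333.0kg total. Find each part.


Total parts = 5 + 1 = 6
sand: 333.0 × 5/6 = 277.5kg
water: 333.0 × 1/6 = 55.5kg
= 277.5kg and 55.5kg

277.5kg and 55.5kg


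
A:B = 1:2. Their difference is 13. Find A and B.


Let A = 1k, B = 2k.
2k - 1k = 13
1k = 13 → k = 13/1 = 13
A = 1×13 = 13, B = 2×13 = 26
= A = 13, B = 26

A = 13, B = 26


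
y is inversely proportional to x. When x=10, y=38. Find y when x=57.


Inverse proportion: x × y = constant
k = 10 × 38 = 380
y₂ = k / 57 = 380 / 57
= 6.67

6.67
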